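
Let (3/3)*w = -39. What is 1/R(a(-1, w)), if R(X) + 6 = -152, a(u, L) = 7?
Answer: -1/158 ≈ -0.0063291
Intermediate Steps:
w = -39
R(X) = -158 (R(X) = -6 - 152 = -158)
1/R(a(-1, w)) = 1/(-158) = -1/158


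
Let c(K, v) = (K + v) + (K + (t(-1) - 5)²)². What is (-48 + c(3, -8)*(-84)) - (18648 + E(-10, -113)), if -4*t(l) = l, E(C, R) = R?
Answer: -4675333/64 ≈ -73052.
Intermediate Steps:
t(l) = -l/4
c(K, v) = K + v + (361/16 + K)² (c(K, v) = (K + v) + (K + (-¼*(-1) - 5)²)² = (K + v) + (K + (¼ - 5)²)² = (K + v) + (K + (-19/4)²)² = (K + v) + (K + 361/16)² = (K + v) + (361/16 + K)² = K + v + (361/16 + K)²)
(-48 + c(3, -8)*(-84)) - (18648 + E(-10, -113)) = (-48 + (3 - 8 + (361 + 16*3)²/256)*(-84)) - (18648 - 113) = (-48 + (3 - 8 + (361 + 48)²/256)*(-84)) - 1*18535 = (-48 + (3 - 8 + (1/256)*409²)*(-84)) - 18535 = (-48 + (3 - 8 + (1/256)*167281)*(-84)) - 18535 = (-48 + (3 - 8 + 167281/256)*(-84)) - 18535 = (-48 + (166001/256)*(-84)) - 18535 = (-48 - 3486021/64) - 18535 = -3489093/64 - 18535 = -4675333/64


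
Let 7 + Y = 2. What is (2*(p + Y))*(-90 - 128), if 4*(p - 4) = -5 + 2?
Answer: 763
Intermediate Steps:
Y = -5 (Y = -7 + 2 = -5)
p = 13/4 (p = 4 + (-5 + 2)/4 = 4 + (¼)*(-3) = 4 - ¾ = 13/4 ≈ 3.2500)
(2*(p + Y))*(-90 - 128) = (2*(13/4 - 5))*(-90 - 128) = (2*(-7/4))*(-218) = -7/2*(-218) = 763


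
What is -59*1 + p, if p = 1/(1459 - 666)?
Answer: -46786/793 ≈ -58.999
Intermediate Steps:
p = 1/793 ≈ 0.0012610
-59*1 + p = -59*1 + 1/793 = -59 + 1/793 = -46786/793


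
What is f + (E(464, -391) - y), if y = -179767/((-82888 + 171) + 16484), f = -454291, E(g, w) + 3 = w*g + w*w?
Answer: -31979922788/66233 ≈ -4.8284e+5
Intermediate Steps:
E(g, w) = -3 + w² + g*w (E(g, w) = -3 + (w*g + w*w) = -3 + (g*w + w²) = -3 + (w² + g*w) = -3 + w² + g*w)
y = 179767/66233 (y = -179767/(-82717 + 16484) = -179767/(-66233) = -179767*(-1/66233) = 179767/66233 ≈ 2.7142)
f + (E(464, -391) - y) = -454291 + ((-3 + (-391)² + 464*(-391)) - 1*179767/66233) = -454291 + ((-3 + 152881 - 181424) - 179767/66233) = -454291 + (-28546 - 179767/66233) = -454291 - 1890866985/66233 = -31979922788/66233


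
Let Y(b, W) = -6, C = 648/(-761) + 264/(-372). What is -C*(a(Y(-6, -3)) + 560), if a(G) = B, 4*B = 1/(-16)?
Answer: 659975185/754912 ≈ 874.24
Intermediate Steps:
C = -36830/23591 (C = 648*(-1/761) + 264*(-1/372) = -648/761 - 22/31 = -36830/23591 ≈ -1.5612)
B = -1/64 (B = (1/4)/(-16) = (1/4)*(-1/16) = -1/64 ≈ -0.015625)
a(G) = -1/64
-C*(a(Y(-6, -3)) + 560) = -(-36830)*(-1/64 + 560)/23591 = -(-36830)*35839/(23591*64) = -1*(-659975185/754912) = 659975185/754912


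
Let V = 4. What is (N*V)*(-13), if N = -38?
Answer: 1976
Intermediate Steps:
(N*V)*(-13) = -38*4*(-13) = -152*(-13) = 1976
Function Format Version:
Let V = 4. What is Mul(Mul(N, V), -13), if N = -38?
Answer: 1976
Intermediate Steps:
Mul(Mul(N, V), -13) = Mul(Mul(-38, 4), -13) = Mul(-152, -13) = 1976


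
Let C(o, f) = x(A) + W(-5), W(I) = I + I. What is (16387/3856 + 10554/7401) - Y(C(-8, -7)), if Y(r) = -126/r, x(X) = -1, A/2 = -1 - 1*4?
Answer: -604693245/104640272 ≈ -5.7788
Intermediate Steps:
A = -10 (A = 2*(-1 - 1*4) = 2*(-1 - 4) = 2*(-5) = -10)
W(I) = 2*I
C(o, f) = -11 (C(o, f) = -1 + 2*(-5) = -1 - 10 = -11)
(16387/3856 + 10554/7401) - Y(C(-8, -7)) = (16387/3856 + 10554/7401) - (-126)/(-11) = (16387*(1/3856) + 10554*(1/7401)) - (-126)*(-1)/11 = (16387/3856 + 3518/2467) - 1*126/11 = 53992137/9512752 - 126/11 = -604693245/104640272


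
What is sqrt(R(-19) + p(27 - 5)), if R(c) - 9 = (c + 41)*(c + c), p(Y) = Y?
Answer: I*sqrt(805) ≈ 28.373*I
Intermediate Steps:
R(c) = 9 + 2*c*(41 + c) (R(c) = 9 + (c + 41)*(c + c) = 9 + (41 + c)*(2*c) = 9 + 2*c*(41 + c))
sqrt(R(-19) + p(27 - 5)) = sqrt((9 + 2*(-19)**2 + 82*(-19)) + (27 - 5)) = sqrt((9 + 2*361 - 1558) + 22) = sqrt((9 + 722 - 1558) + 22) = sqrt(-827 + 22) = sqrt(-805) = I*sqrt(805)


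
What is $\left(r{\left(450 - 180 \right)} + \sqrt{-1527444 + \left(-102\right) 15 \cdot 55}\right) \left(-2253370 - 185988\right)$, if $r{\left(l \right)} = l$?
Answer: $-658626660 - 7318074 i \sqrt{179066} \approx -6.5863 \cdot 10^{8} - 3.0967 \cdot 10^{9} i$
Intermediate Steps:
$\left(r{\left(450 - 180 \right)} + \sqrt{-1527444 + \left(-102\right) 15 \cdot 55}\right) \left(-2253370 - 185988\right) = \left(\left(450 - 180\right) + \sqrt{-1527444 + \left(-102\right) 15 \cdot 55}\right) \left(-2253370 - 185988\right) = \left(\left(450 - 180\right) + \sqrt{-1527444 - 84150}\right) \left(-2439358\right) = \left(270 + \sqrt{-1527444 - 84150}\right) \left(-2439358\right) = \left(270 + \sqrt{-1611594}\right) \left(-2439358\right) = \left(270 + 3 i \sqrt{179066}\right) \left(-2439358\right) = -658626660 - 7318074 i \sqrt{179066}$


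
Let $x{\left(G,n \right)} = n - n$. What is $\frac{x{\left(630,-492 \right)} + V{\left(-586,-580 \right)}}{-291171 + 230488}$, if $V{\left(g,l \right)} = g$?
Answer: $\frac{586}{60683} \approx 0.0096567$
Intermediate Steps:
$x{\left(G,n \right)} = 0$
$\frac{x{\left(630,-492 \right)} + V{\left(-586,-580 \right)}}{-291171 + 230488} = \frac{0 - 586}{-291171 + 230488} = - \frac{586}{-60683} = \left(-586\right) \left(- \frac{1}{60683}\right) = \frac{586}{60683}$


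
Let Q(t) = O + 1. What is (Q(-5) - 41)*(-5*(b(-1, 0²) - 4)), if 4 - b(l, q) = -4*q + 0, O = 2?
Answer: 0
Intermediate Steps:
Q(t) = 3 (Q(t) = 2 + 1 = 3)
b(l, q) = 4 + 4*q (b(l, q) = 4 - (-4*q + 0) = 4 - (-4)*q = 4 + 4*q)
(Q(-5) - 41)*(-5*(b(-1, 0²) - 4)) = (3 - 41)*(-5*((4 + 4*0²) - 4)) = -(-190)*((4 + 4*0) - 4) = -(-190)*((4 + 0) - 4) = -(-190)*(4 - 4) = -(-190)*0 = -38*0 = 0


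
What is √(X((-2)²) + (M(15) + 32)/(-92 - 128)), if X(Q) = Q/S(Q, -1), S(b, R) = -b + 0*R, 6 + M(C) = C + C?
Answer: I*√3795/55 ≈ 1.1201*I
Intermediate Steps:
M(C) = -6 + 2*C (M(C) = -6 + (C + C) = -6 + 2*C)
S(b, R) = -b (S(b, R) = -b + 0 = -b)
X(Q) = -1 (X(Q) = Q/((-Q)) = Q*(-1/Q) = -1)
√(X((-2)²) + (M(15) + 32)/(-92 - 128)) = √(-1 + ((-6 + 2*15) + 32)/(-92 - 128)) = √(-1 + ((-6 + 30) + 32)/(-220)) = √(-1 + (24 + 32)*(-1/220)) = √(-1 + 56*(-1/220)) = √(-1 - 14/55) = √(-69/55) = I*√3795/55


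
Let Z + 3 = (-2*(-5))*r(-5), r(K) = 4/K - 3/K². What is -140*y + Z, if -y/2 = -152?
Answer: -212861/5 ≈ -42572.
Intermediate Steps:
y = 304 (y = -2*(-152) = 304)
r(K) = -3/K² + 4/K (r(K) = 4/K - 3/K² = -3/K² + 4/K)
Z = -61/5 (Z = -3 + (-2*(-5))*((-3 + 4*(-5))/(-5)²) = -3 + 10*((-3 - 20)/25) = -3 + 10*((1/25)*(-23)) = -3 + 10*(-23/25) = -3 - 46/5 = -61/5 ≈ -12.200)
-140*y + Z = -140*304 - 61/5 = -42560 - 61/5 = -212861/5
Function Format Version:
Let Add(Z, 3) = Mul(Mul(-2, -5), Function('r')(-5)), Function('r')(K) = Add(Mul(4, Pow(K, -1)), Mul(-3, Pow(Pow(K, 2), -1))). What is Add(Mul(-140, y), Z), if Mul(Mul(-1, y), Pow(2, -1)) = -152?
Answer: Rational(-212861, 5) ≈ -42572.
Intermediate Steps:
y = 304 (y = Mul(-2, -152) = 304)
Function('r')(K) = Add(Mul(-3, Pow(K, -2)), Mul(4, Pow(K, -1))) (Function('r')(K) = Add(Mul(4, Pow(K, -1)), Mul(-3, Pow(K, -2))) = Add(Mul(-3, Pow(K, -2)), Mul(4, Pow(K, -1))))
Z = Rational(-61, 5) (Z = Add(-3, Mul(Mul(-2, -5), Mul(Pow(-5, -2), Add(-3, Mul(4, -5))))) = Add(-3, Mul(10, Mul(Rational(1, 25), Add(-3, -20)))) = Add(-3, Mul(10, Mul(Rational(1, 25), -23))) = Add(-3, Mul(10, Rational(-23, 25))) = Add(-3, Rational(-46, 5)) = Rational(-61, 5) ≈ -12.200)
Add(Mul(-140, y), Z) = Add(Mul(-140, 304), Rational(-61, 5)) = Add(-42560, Rational(-61, 5)) = Rational(-212861, 5)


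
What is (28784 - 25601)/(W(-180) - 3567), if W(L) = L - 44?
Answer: -3183/3791 ≈ -0.83962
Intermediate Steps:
W(L) = -44 + L
(28784 - 25601)/(W(-180) - 3567) = (28784 - 25601)/((-44 - 180) - 3567) = 3183/(-224 - 3567) = 3183/(-3791) = 3183*(-1/3791) = -3183/3791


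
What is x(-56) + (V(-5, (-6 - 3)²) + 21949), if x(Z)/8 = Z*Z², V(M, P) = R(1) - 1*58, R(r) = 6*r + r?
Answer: -1383030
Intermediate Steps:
R(r) = 7*r
V(M, P) = -51 (V(M, P) = 7*1 - 1*58 = 7 - 58 = -51)
x(Z) = 8*Z³ (x(Z) = 8*(Z*Z²) = 8*Z³)
x(-56) + (V(-5, (-6 - 3)²) + 21949) = 8*(-56)³ + (-51 + 21949) = 8*(-175616) + 21898 = -1404928 + 21898 = -1383030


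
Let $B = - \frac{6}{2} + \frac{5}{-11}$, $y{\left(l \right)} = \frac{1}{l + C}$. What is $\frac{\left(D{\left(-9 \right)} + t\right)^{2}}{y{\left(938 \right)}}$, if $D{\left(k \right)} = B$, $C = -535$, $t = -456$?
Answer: $\frac{10293795148}{121} \approx 8.5073 \cdot 10^{7}$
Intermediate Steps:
$y{\left(l \right)} = \frac{1}{-535 + l}$ ($y{\left(l \right)} = \frac{1}{l - 535} = \frac{1}{-535 + l}$)
$B = - \frac{38}{11}$ ($B = \left(-6\right) \frac{1}{2} + 5 \left(- \frac{1}{11}\right) = -3 - \frac{5}{11} = - \frac{38}{11} \approx -3.4545$)
$D{\left(k \right)} = - \frac{38}{11}$
$\frac{\left(D{\left(-9 \right)} + t\right)^{2}}{y{\left(938 \right)}} = \frac{\left(- \frac{38}{11} - 456\right)^{2}}{\frac{1}{-535 + 938}} = \frac{\left(- \frac{5054}{11}\right)^{2}}{\frac{1}{403}} = \frac{25542916 \frac{1}{\frac{1}{403}}}{121} = \frac{25542916}{121} \cdot 403 = \frac{10293795148}{121}$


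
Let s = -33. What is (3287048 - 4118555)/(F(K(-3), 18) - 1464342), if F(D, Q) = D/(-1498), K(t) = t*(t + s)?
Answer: 207599581/365597404 ≈ 0.56784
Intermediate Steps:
K(t) = t*(-33 + t) (K(t) = t*(t - 33) = t*(-33 + t))
F(D, Q) = -D/1498 (F(D, Q) = D*(-1/1498) = -D/1498)
(3287048 - 4118555)/(F(K(-3), 18) - 1464342) = (3287048 - 4118555)/(-(-3)*(-33 - 3)/1498 - 1464342) = -831507/(-(-3)*(-36)/1498 - 1464342) = -831507/(-1/1498*108 - 1464342) = -831507/(-54/749 - 1464342) = -831507/(-1096792212/749) = -831507*(-749/1096792212) = 207599581/365597404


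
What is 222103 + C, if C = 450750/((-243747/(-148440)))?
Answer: 13449585549/27083 ≈ 4.9661e+5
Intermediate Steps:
C = 7434370000/27083 (C = 450750/((-243747*(-1/148440))) = 450750/(81249/49480) = 450750*(49480/81249) = 7434370000/27083 ≈ 2.7450e+5)
222103 + C = 222103 + 7434370000/27083 = 13449585549/27083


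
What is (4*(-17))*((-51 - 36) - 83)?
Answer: 11560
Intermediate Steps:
(4*(-17))*((-51 - 36) - 83) = -68*(-87 - 83) = -68*(-170) = 11560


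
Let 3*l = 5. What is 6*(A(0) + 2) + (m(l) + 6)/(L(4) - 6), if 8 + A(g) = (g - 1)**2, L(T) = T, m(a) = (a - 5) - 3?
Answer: -179/6 ≈ -29.833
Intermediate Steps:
l = 5/3 (l = (1/3)*5 = 5/3 ≈ 1.6667)
m(a) = -8 + a (m(a) = (-5 + a) - 3 = -8 + a)
A(g) = -8 + (-1 + g)**2 (A(g) = -8 + (g - 1)**2 = -8 + (-1 + g)**2)
6*(A(0) + 2) + (m(l) + 6)/(L(4) - 6) = 6*((-8 + (-1 + 0)**2) + 2) + ((-8 + 5/3) + 6)/(4 - 6) = 6*((-8 + (-1)**2) + 2) + (-19/3 + 6)/(-2) = 6*((-8 + 1) + 2) - 1/3*(-1/2) = 6*(-7 + 2) + 1/6 = 6*(-5) + 1/6 = -30 + 1/6 = -179/6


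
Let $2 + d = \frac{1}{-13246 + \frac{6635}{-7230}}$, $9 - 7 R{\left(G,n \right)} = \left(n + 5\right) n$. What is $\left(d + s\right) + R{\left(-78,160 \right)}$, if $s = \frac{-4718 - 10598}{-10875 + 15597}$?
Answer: $- \frac{1195194466622915}{316575395661} \approx -3775.4$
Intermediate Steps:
$R{\left(G,n \right)} = \frac{9}{7} - \frac{n \left(5 + n\right)}{7}$ ($R{\left(G,n \right)} = \frac{9}{7} - \frac{\left(n + 5\right) n}{7} = \frac{9}{7} - \frac{\left(5 + n\right) n}{7} = \frac{9}{7} - \frac{n \left(5 + n\right)}{7}$)
$s = - \frac{7658}{2361}$ ($s = \frac{-4718 - 10598}{4722} = \left(-4718 - 10598\right) \frac{1}{4722} = \left(-15316\right) \frac{1}{4722} = - \frac{7658}{2361} \approx -3.2435$)
$d = - \frac{38311532}{19155043}$ ($d = -2 + \frac{1}{-13246 + \frac{6635}{-7230}} = -2 + \frac{1}{-13246 + 6635 \left(- \frac{1}{7230}\right)} = -2 + \frac{1}{-13246 - \frac{1327}{1446}} = -2 + \frac{1}{- \frac{19155043}{1446}} = -2 - \frac{1446}{19155043} = - \frac{38311532}{19155043} \approx -2.0001$)
$\left(d + s\right) + R{\left(-78,160 \right)} = \left(- \frac{38311532}{19155043} - \frac{7658}{2361}\right) - \left(113 + \frac{25600}{7}\right) = - \frac{237142846346}{45225056523} - \frac{26391}{7} = - \frac{1195194466622915}{316575395661}$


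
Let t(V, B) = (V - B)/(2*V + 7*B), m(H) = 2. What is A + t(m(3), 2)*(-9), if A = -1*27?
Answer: -27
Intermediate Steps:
A = -27
t(V, B) = (V - B)/(2*V + 7*B)
A + t(m(3), 2)*(-9) = -27 + ((2 - 1*2)/(2*2 + 7*2))*(-9) = -27 + ((2 - 2)/(4 + 14))*(-9) = -27 + (0/18)*(-9) = -27 + ((1/18)*0)*(-9) = -27 + 0*(-9) = -27 + 0 = -27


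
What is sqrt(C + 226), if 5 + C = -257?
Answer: 6*I ≈ 6.0*I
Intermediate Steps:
C = -262 (C = -5 - 257 = -262)
sqrt(C + 226) = sqrt(-262 + 226) = sqrt(-36) = 6*I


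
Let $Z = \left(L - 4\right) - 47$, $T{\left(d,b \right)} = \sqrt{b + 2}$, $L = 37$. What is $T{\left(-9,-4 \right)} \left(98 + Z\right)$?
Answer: $84 i \sqrt{2} \approx 118.79 i$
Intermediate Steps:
$T{\left(d,b \right)} = \sqrt{2 + b}$
$Z = -14$ ($Z = \left(37 - 4\right) - 47 = 33 - 47 = -14$)
$T{\left(-9,-4 \right)} \left(98 + Z\right) = \sqrt{2 - 4} \left(98 - 14\right) = \sqrt{-2} \cdot 84 = i \sqrt{2} \cdot 84 = 84 i \sqrt{2}$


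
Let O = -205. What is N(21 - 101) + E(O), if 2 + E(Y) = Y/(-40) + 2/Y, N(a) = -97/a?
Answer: 2839/656 ≈ 4.3277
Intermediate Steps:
E(Y) = -2 + 2/Y - Y/40 (E(Y) = -2 + (Y/(-40) + 2/Y) = -2 + (Y*(-1/40) + 2/Y) = -2 + (-Y/40 + 2/Y) = -2 + (2/Y - Y/40) = -2 + 2/Y - Y/40)
N(21 - 101) + E(O) = -97/(21 - 101) + (-2 + 2/(-205) - 1/40*(-205)) = -97/(-80) + (-2 + 2*(-1/205) + 41/8) = -97*(-1/80) + (-2 - 2/205 + 41/8) = 97/80 + 5109/1640 = 2839/656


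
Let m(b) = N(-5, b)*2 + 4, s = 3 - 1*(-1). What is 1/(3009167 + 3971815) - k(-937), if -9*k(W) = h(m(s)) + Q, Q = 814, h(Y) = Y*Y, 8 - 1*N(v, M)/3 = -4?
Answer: 15334890463/20942946 ≈ 732.22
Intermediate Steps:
s = 4 (s = 3 + 1 = 4)
N(v, M) = 36 (N(v, M) = 24 - 3*(-4) = 24 + 12 = 36)
m(b) = 76 (m(b) = 36*2 + 4 = 72 + 4 = 76)
h(Y) = Y²
k(W) = -6590/9 (k(W) = -(76² + 814)/9 = -(5776 + 814)/9 = -⅑*6590 = -6590/9)
1/(3009167 + 3971815) - k(-937) = 1/(3009167 + 3971815) - 1*(-6590/9) = 1/6980982 + 6590/9 = 15334890463/20942946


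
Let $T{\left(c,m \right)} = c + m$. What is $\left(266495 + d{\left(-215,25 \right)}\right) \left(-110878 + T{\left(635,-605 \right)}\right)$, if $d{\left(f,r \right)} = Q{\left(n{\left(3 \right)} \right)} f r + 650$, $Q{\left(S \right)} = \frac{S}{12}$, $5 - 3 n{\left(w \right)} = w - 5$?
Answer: $- \frac{265469736640}{9} \approx -2.9497 \cdot 10^{10}$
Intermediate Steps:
$n{\left(w \right)} = \frac{10}{3} - \frac{w}{3}$ ($n{\left(w \right)} = \frac{5}{3} - \frac{w - 5}{3} = \frac{5}{3} - \frac{-5 + w}{3} = \frac{5}{3} - \left(- \frac{5}{3} + \frac{w}{3}\right) = \frac{10}{3} - \frac{w}{3}$)
$Q{\left(S \right)} = \frac{S}{12}$ ($Q{\left(S \right)} = S \frac{1}{12} = \frac{S}{12}$)
$d{\left(f,r \right)} = 650 + \frac{7 f r}{36}$ ($d{\left(f,r \right)} = \frac{\frac{10}{3} - 1}{12} f r + 650 = \frac{1}{12} \cdot \frac{7}{3} f r + 650 = \frac{7 f}{36} r + 650 = \frac{7 f r}{36} + 650 = 650 + \frac{7 f r}{36}$)
$\left(266495 + d{\left(-215,25 \right)}\right) \left(-110878 + T{\left(635,-605 \right)}\right) = \left(266495 + \left(650 + \frac{7}{36} \left(-215\right) 25\right)\right) \left(-110878 + \left(635 - 605\right)\right) = \left(266495 + \left(650 - \frac{37625}{36}\right)\right) \left(-110878 + 30\right) = \left(266495 - \frac{14225}{36}\right) \left(-110848\right) = \frac{9579595}{36} \left(-110848\right) = - \frac{265469736640}{9}$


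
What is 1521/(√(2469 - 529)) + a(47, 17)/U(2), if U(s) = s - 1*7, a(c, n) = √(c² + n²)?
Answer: -√2498/5 + 1521*√485/970 ≈ 24.537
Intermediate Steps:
U(s) = -7 + s (U(s) = s - 7 = -7 + s)
1521/(√(2469 - 529)) + a(47, 17)/U(2) = 1521/(√(2469 - 529)) + √(47² + 17²)/(-7 + 2) = 1521/(√1940) + √(2209 + 289)/(-5) = 1521/((2*√485)) + √2498*(-⅕) = 1521*(√485/970) - √2498/5 = 1521*√485/970 - √2498/5 = -√2498/5 + 1521*√485/970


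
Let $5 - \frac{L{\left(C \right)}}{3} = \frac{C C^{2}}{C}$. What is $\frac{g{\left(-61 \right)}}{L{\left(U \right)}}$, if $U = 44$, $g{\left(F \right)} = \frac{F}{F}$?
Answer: $- \frac{1}{5793} \approx -0.00017262$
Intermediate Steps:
$g{\left(F \right)} = 1$
$L{\left(C \right)} = 15 - 3 C^{2}$ ($L{\left(C \right)} = 15 - 3 \frac{C C^{2}}{C} = 15 - 3 \frac{C^{3}}{C} = 15 - 3 C^{2}$)
$\frac{g{\left(-61 \right)}}{L{\left(U \right)}} = 1 \frac{1}{15 - 3 \cdot 44^{2}} = 1 \frac{1}{15 - 5808} = 1 \frac{1}{-5793} = 1 \left(- \frac{1}{5793}\right) = - \frac{1}{5793}$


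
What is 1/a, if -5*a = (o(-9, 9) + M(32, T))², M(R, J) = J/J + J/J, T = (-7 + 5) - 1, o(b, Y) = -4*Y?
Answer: -5/1156 ≈ -0.0043253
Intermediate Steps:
T = -3 (T = -2 - 1 = -3)
M(R, J) = 2 (M(R, J) = 1 + 1 = 2)
a = -1156/5 (a = -(-4*9 + 2)²/5 = -(-36 + 2)²/5 = -⅕*(-34)² = -⅕*1156 = -1156/5 ≈ -231.20)
1/a = 1/(-1156/5) = -5/1156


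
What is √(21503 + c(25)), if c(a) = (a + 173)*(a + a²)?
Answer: √150203 ≈ 387.56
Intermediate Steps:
c(a) = (173 + a)*(a + a²)
√(21503 + c(25)) = √(21503 + 25*(173 + 25² + 174*25)) = √(21503 + 25*(173 + 625 + 4350)) = √(21503 + 25*5148) = √(21503 + 128700) = √150203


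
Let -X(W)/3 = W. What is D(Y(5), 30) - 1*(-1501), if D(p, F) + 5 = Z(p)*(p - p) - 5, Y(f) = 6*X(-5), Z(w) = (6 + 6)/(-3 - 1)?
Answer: 1491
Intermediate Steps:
Z(w) = -3 (Z(w) = 12/(-4) = 12*(-1/4) = -3)
X(W) = -3*W
Y(f) = 90 (Y(f) = 6*(-3*(-5)) = 6*15 = 90)
D(p, F) = -10 (D(p, F) = -5 + (-3*(p - p) - 5) = -5 + (-3*0 - 5) = -5 + (0 - 5) = -5 - 5 = -10)
D(Y(5), 30) - 1*(-1501) = -10 - 1*(-1501) = -10 + 1501 = 1491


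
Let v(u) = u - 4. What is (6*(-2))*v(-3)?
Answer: 84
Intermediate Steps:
v(u) = -4 + u
(6*(-2))*v(-3) = (6*(-2))*(-4 - 3) = -12*(-7) = 84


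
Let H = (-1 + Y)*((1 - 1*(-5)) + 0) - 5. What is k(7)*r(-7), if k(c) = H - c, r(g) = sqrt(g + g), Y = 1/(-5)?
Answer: -96*I*sqrt(14)/5 ≈ -71.84*I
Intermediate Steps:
Y = -1/5 ≈ -0.20000
r(g) = sqrt(2)*sqrt(g) (r(g) = sqrt(2*g) = sqrt(2)*sqrt(g))
H = -61/5 (H = (-1 - 1/5)*((1 - 1*(-5)) + 0) - 5 = -6*((1 + 5) + 0)/5 - 5 = -6*(6 + 0)/5 - 5 = -6/5*6 - 5 = -36/5 - 5 = -61/5 ≈ -12.200)
k(c) = -61/5 - c
k(7)*r(-7) = (-61/5 - 1*7)*(sqrt(2)*sqrt(-7)) = (-61/5 - 7)*(sqrt(2)*(I*sqrt(7))) = -96*I*sqrt(14)/5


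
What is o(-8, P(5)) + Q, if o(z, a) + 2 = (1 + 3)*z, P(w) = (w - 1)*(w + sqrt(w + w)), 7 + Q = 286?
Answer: 245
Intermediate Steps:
Q = 279 (Q = -7 + 286 = 279)
P(w) = (-1 + w)*(w + sqrt(2)*sqrt(w)) (P(w) = (-1 + w)*(w + sqrt(2*w)) = (-1 + w)*(w + sqrt(2)*sqrt(w)))
o(z, a) = -2 + 4*z (o(z, a) = -2 + (1 + 3)*z = -2 + 4*z)
o(-8, P(5)) + Q = (-2 + 4*(-8)) + 279 = (-2 - 32) + 279 = -34 + 279 = 245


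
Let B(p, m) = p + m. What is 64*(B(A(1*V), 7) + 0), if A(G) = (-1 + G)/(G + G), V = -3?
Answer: 1472/3 ≈ 490.67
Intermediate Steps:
A(G) = (-1 + G)/(2*G) (A(G) = (-1 + G)/((2*G)) = (-1 + G)*(1/(2*G)) = (-1 + G)/(2*G))
B(p, m) = m + p
64*(B(A(1*V), 7) + 0) = 64*((7 + (-1 + 1*(-3))/(2*((1*(-3))))) + 0) = 64*((7 + (½)*(-1 - 3)/(-3)) + 0) = 64*((7 + (½)*(-⅓)*(-4)) + 0) = 64*((7 + ⅔) + 0) = 64*(23/3 + 0) = 64*(23/3) = 1472/3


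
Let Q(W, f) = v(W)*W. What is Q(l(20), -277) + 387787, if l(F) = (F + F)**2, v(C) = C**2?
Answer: 4096387787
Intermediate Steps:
l(F) = 4*F**2 (l(F) = (2*F)**2 = 4*F**2)
Q(W, f) = W**3 (Q(W, f) = W**2*W = W**3)
Q(l(20), -277) + 387787 = (4*20**2)**3 + 387787 = (4*400)**3 + 387787 = 1600**3 + 387787 = 4096000000 + 387787 = 4096387787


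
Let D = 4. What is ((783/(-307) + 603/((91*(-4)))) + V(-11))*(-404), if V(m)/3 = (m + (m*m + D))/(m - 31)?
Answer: 139388181/27937 ≈ 4989.4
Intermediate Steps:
V(m) = 3*(4 + m + m²)/(-31 + m) (V(m) = 3*((m + (m*m + 4))/(m - 31)) = 3*((m + (m² + 4))/(-31 + m)) = 3*((m + (4 + m²))/(-31 + m)) = 3*((4 + m + m²)/(-31 + m)) = 3*(4 + m + m²)/(-31 + m))
((783/(-307) + 603/((91*(-4)))) + V(-11))*(-404) = ((783/(-307) + 603/((91*(-4)))) + 3*(4 - 11 + (-11)²)/(-31 - 11))*(-404) = ((783*(-1/307) + 603/(-364)) + 3*(4 - 11 + 121)/(-42))*(-404) = ((-783/307 + 603*(-1/364)) + 3*(-1/42)*114)*(-404) = ((-783/307 - 603/364) - 57/7)*(-404) = (-470133/111748 - 57/7)*(-404) = -1380081/111748*(-404) = 139388181/27937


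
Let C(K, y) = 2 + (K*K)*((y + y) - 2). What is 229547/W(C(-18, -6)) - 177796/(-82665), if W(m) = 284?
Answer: 19025996819/23476860 ≈ 810.42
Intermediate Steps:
C(K, y) = 2 + K**2*(-2 + 2*y) (C(K, y) = 2 + K**2*(2*y - 2) = 2 + K**2*(-2 + 2*y))
229547/W(C(-18, -6)) - 177796/(-82665) = 229547/284 - 177796/(-82665) = 229547*(1/284) - 177796*(-1/82665) = 229547/284 + 177796/82665 = 19025996819/23476860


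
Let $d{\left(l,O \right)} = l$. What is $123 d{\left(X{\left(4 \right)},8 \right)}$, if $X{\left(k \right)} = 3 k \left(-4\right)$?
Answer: $-5904$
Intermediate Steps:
$X{\left(k \right)} = - 12 k$
$123 d{\left(X{\left(4 \right)},8 \right)} = 123 \left(\left(-12\right) 4\right) = 123 \left(-48\right) = -5904$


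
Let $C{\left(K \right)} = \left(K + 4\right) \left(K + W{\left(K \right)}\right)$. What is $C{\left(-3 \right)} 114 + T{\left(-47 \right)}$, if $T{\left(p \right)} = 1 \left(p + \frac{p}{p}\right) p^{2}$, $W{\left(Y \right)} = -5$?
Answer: $-102526$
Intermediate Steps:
$C{\left(K \right)} = \left(-5 + K\right) \left(4 + K\right)$ ($C{\left(K \right)} = \left(K + 4\right) \left(K - 5\right) = \left(4 + K\right) \left(-5 + K\right) = \left(-5 + K\right) \left(4 + K\right)$)
$T{\left(p \right)} = p^{2} \left(1 + p\right)$ ($T{\left(p \right)} = 1 \left(p + 1\right) p^{2} = 1 \left(1 + p\right) p^{2} = \left(1 + p\right) p^{2} = p^{2} \left(1 + p\right)$)
$C{\left(-3 \right)} 114 + T{\left(-47 \right)} = \left(-20 + \left(-3\right)^{2} - -3\right) 114 + \left(-47\right)^{2} \left(1 - 47\right) = \left(-20 + 9 + 3\right) 114 + 2209 \left(-46\right) = \left(-8\right) 114 - 101614 = -912 - 101614 = -102526$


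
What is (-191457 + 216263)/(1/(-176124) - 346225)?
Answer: -4368931944/60978531901 ≈ -0.071647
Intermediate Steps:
(-191457 + 216263)/(1/(-176124) - 346225) = 24806/(-1/176124 - 346225) = 24806/(-60978531901/176124) = 24806*(-176124/60978531901) = -4368931944/60978531901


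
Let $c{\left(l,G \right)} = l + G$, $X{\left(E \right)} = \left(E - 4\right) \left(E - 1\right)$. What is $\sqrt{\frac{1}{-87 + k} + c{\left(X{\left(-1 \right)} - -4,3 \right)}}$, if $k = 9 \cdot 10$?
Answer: $\frac{2 \sqrt{39}}{3} \approx 4.1633$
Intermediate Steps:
$k = 90$
$X{\left(E \right)} = \left(-1 + E\right) \left(-4 + E\right)$ ($X{\left(E \right)} = \left(-4 + E\right) \left(-1 + E\right) = \left(-1 + E\right) \left(-4 + E\right)$)
$c{\left(l,G \right)} = G + l$
$\sqrt{\frac{1}{-87 + k} + c{\left(X{\left(-1 \right)} - -4,3 \right)}} = \sqrt{\frac{1}{-87 + 90} + \left(3 + \left(\left(4 + \left(-1\right)^{2} - -5\right) - -4\right)\right)} = \sqrt{\frac{1}{3} + \left(3 + \left(\left(4 + 1 + 5\right) + 4\right)\right)} = \sqrt{\frac{1}{3} + \left(3 + \left(10 + 4\right)\right)} = \sqrt{\frac{1}{3} + \left(3 + 14\right)} = \sqrt{\frac{1}{3} + 17} = \sqrt{\frac{52}{3}} = \frac{2 \sqrt{39}}{3}$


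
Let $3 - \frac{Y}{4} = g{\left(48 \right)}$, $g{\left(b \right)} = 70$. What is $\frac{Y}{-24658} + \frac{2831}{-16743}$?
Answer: $- \frac{32659837}{206424447} \approx -0.15822$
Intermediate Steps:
$Y = -268$ ($Y = 12 - 280 = -268$)
$\frac{Y}{-24658} + \frac{2831}{-16743} = - \frac{268}{-24658} + \frac{2831}{-16743} = \left(-268\right) \left(- \frac{1}{24658}\right) + 2831 \left(- \frac{1}{16743}\right) = \frac{134}{12329} - \frac{2831}{16743} = - \frac{32659837}{206424447}$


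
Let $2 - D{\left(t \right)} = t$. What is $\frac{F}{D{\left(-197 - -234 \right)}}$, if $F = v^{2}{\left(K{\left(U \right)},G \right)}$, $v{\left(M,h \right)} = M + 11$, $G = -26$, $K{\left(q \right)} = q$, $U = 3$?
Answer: $- \frac{28}{5} \approx -5.6$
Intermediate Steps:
$D{\left(t \right)} = 2 - t$
$v{\left(M,h \right)} = 11 + M$
$F = 196$ ($F = \left(11 + 3\right)^{2} = 14^{2} = 196$)
$\frac{F}{D{\left(-197 - -234 \right)}} = \frac{196}{2 - \left(-197 - -234\right)} = \frac{196}{2 - \left(-197 + 234\right)} = \frac{196}{2 - 37} = \frac{196}{-35} = 196 \left(- \frac{1}{35}\right) = - \frac{28}{5}$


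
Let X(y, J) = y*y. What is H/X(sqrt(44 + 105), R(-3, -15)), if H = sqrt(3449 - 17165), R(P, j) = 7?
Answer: 6*I*sqrt(381)/149 ≈ 0.78601*I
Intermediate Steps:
X(y, J) = y**2
H = 6*I*sqrt(381) (H = sqrt(-13716) = 6*I*sqrt(381) ≈ 117.12*I)
H/X(sqrt(44 + 105), R(-3, -15)) = (6*I*sqrt(381))/((sqrt(44 + 105))**2) = (6*I*sqrt(381))/((sqrt(149))**2) = (6*I*sqrt(381))/149 = (6*I*sqrt(381))*(1/149) = 6*I*sqrt(381)/149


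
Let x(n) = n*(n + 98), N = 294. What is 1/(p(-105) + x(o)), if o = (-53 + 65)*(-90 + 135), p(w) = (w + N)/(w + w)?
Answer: 10/3445191 ≈ 2.9026e-6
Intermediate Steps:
p(w) = (294 + w)/(2*w) (p(w) = (w + 294)/(w + w) = (294 + w)/((2*w)) = (294 + w)*(1/(2*w)) = (294 + w)/(2*w))
o = 540 (o = 12*45 = 540)
x(n) = n*(98 + n)
1/(p(-105) + x(o)) = 1/((1/2)*(294 - 105)/(-105) + 540*(98 + 540)) = 1/((1/2)*(-1/105)*189 + 540*638) = 1/(-9/10 + 344520) = 1/(3445191/10) = 10/3445191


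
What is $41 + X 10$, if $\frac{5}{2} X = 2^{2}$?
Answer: $57$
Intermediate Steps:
$X = \frac{8}{5}$ ($X = \frac{2 \cdot 2^{2}}{5} = \frac{2}{5} \cdot 4 = \frac{8}{5} \approx 1.6$)
$41 + X 10 = 41 + \frac{8}{5} \cdot 10 = 41 + 16 = 57$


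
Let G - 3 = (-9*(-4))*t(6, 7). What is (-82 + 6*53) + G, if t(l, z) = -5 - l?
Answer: -157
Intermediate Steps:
G = -393 (G = 3 + (-9*(-4))*(-5 - 1*6) = 3 + 36*(-5 - 6) = 3 + 36*(-11) = 3 - 396 = -393)
(-82 + 6*53) + G = (-82 + 6*53) - 393 = (-82 + 318) - 393 = 236 - 393 = -157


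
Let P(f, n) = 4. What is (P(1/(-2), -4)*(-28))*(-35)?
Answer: 3920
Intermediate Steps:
(P(1/(-2), -4)*(-28))*(-35) = (4*(-28))*(-35) = -112*(-35) = 3920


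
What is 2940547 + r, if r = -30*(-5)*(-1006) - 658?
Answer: 2788989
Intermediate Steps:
r = -151558 (r = 150*(-1006) - 658 = -150900 - 658 = -151558)
2940547 + r = 2940547 - 151558 = 2788989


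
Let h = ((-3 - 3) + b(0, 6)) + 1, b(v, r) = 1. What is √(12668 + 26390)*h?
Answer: -4*√39058 ≈ -790.52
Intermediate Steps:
h = -4 (h = ((-3 - 3) + 1) + 1 = (-6 + 1) + 1 = -5 + 1 = -4)
√(12668 + 26390)*h = √(12668 + 26390)*(-4) = √39058*(-4) = -4*√39058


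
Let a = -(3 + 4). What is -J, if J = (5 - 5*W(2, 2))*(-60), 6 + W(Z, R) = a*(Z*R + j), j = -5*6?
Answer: -52500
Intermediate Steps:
a = -7 (a = -1*7 = -7)
j = -30
W(Z, R) = 204 - 7*R*Z (W(Z, R) = -6 - 7*(Z*R - 30) = -6 - 7*(R*Z - 30) = -6 - 7*(-30 + R*Z) = -6 + (210 - 7*R*Z) = 204 - 7*R*Z)
J = 52500 (J = (5 - 5*(204 - 7*2*2))*(-60) = (5 - 5*(204 - 28))*(-60) = (5 - 5*176)*(-60) = (5 - 880)*(-60) = -875*(-60) = 52500)
-J = -1*52500 = -52500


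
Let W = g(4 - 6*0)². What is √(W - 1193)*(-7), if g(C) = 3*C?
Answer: -7*I*√1049 ≈ -226.72*I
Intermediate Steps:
W = 144 (W = (3*(4 - 6*0))² = (3*(4 - 1*0))² = (3*(4 + 0))² = (3*4)² = 12² = 144)
√(W - 1193)*(-7) = √(144 - 1193)*(-7) = √(-1049)*(-7) = (I*√1049)*(-7) = -7*I*√1049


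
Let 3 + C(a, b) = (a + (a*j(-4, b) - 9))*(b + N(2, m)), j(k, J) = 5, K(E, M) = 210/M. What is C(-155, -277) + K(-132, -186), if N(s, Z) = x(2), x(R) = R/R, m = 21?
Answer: 8033956/31 ≈ 2.5916e+5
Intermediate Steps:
x(R) = 1
N(s, Z) = 1
C(a, b) = -3 + (1 + b)*(-9 + 6*a) (C(a, b) = -3 + (a + (a*5 - 9))*(b + 1) = -3 + (a + (5*a - 9))*(1 + b) = -3 + (a + (-9 + 5*a))*(1 + b) = -3 + (-9 + 6*a)*(1 + b) = -3 + (1 + b)*(-9 + 6*a))
C(-155, -277) + K(-132, -186) = (-12 - 9*(-277) + 6*(-155) + 6*(-155)*(-277)) + 210/(-186) = (-12 + 2493 - 930 + 257610) + 210*(-1/186) = 259161 - 35/31 = 8033956/31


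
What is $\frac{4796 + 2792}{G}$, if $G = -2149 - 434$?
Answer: $- \frac{1084}{369} \approx -2.9377$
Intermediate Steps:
$G = -2583$
$\frac{4796 + 2792}{G} = \frac{4796 + 2792}{-2583} = 7588 \left(- \frac{1}{2583}\right) = - \frac{1084}{369}$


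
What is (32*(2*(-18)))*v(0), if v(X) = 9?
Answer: -10368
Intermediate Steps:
(32*(2*(-18)))*v(0) = (32*(2*(-18)))*9 = (32*(-36))*9 = -1152*9 = -10368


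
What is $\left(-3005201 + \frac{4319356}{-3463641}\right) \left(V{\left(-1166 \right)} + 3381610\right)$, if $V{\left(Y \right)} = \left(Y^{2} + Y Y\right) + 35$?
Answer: $- \frac{63502424037680861129}{3463641} \approx -1.8334 \cdot 10^{13}$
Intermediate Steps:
$V{\left(Y \right)} = 35 + 2 Y^{2}$ ($V{\left(Y \right)} = \left(Y^{2} + Y^{2}\right) + 35 = 2 Y^{2} + 35 = 35 + 2 Y^{2}$)
$\left(-3005201 + \frac{4319356}{-3463641}\right) \left(V{\left(-1166 \right)} + 3381610\right) = \left(-3005201 + \frac{4319356}{-3463641}\right) \left(\left(35 + 2 \left(-1166\right)^{2}\right) + 3381610\right) = \left(-3005201 + 4319356 \left(- \frac{1}{3463641}\right)\right) \left(\left(35 + 2 \cdot 1359556\right) + 3381610\right) = \left(-3005201 - \frac{4319356}{3463641}\right) \left(\left(35 + 2719112\right) + 3381610\right) = - \frac{10408941716197 \left(2719147 + 3381610\right)}{3463641} = \left(- \frac{10408941716197}{3463641}\right) 6100757 = - \frac{63502424037680861129}{3463641}$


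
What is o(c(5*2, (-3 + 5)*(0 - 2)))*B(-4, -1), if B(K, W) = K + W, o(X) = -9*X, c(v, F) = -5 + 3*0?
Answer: -225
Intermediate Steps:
c(v, F) = -5 (c(v, F) = -5 + 0 = -5)
o(c(5*2, (-3 + 5)*(0 - 2)))*B(-4, -1) = (-9*(-5))*(-4 - 1) = 45*(-5) = -225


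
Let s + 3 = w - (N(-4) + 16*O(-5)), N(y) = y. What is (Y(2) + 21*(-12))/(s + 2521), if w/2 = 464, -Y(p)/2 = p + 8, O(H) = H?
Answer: -136/1765 ≈ -0.077054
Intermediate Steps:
Y(p) = -16 - 2*p (Y(p) = -2*(p + 8) = -2*(8 + p) = -16 - 2*p)
w = 928 (w = 2*464 = 928)
s = 1009 (s = -3 + (928 - (-4 + 16*(-5))) = -3 + (928 - (-4 - 80)) = -3 + (928 - 1*(-84)) = -3 + (928 + 84) = -3 + 1012 = 1009)
(Y(2) + 21*(-12))/(s + 2521) = ((-16 - 2*2) + 21*(-12))/(1009 + 2521) = ((-16 - 4) - 252)/3530 = (-20 - 252)*(1/3530) = -272*1/3530 = -136/1765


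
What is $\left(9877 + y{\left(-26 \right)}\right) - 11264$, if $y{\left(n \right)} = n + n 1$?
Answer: $-1439$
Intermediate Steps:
$y{\left(n \right)} = 2 n$ ($y{\left(n \right)} = n + n = 2 n$)
$\left(9877 + y{\left(-26 \right)}\right) - 11264 = \left(9877 + 2 \left(-26\right)\right) - 11264 = \left(9877 - 52\right) - 11264 = 9825 - 11264 = -1439$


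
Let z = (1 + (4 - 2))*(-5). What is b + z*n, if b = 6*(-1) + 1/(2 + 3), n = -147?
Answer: 10996/5 ≈ 2199.2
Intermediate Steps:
z = -15 (z = (1 + 2)*(-5) = 3*(-5) = -15)
b = -29/5 (b = -6 + 1/5 = -29/5 ≈ -5.8000)
b + z*n = -29/5 - 15*(-147) = -29/5 + 2205 = 10996/5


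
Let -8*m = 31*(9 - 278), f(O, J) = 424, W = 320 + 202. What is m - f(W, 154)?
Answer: 4947/8 ≈ 618.38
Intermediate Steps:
W = 522
m = 8339/8 (m = -31*(9 - 278)/8 = -31*(-269)/8 = -⅛*(-8339) = 8339/8 ≈ 1042.4)
m - f(W, 154) = 8339/8 - 1*424 = 8339/8 - 424 = 4947/8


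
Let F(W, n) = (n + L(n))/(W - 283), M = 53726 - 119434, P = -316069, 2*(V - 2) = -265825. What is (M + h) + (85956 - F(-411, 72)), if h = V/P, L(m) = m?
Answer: 4441574741551/219351886 ≈ 20249.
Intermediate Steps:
V = -265821/2 (V = 2 + (½)*(-265825) = 2 - 265825/2 = -265821/2 ≈ -1.3291e+5)
M = -65708
F(W, n) = 2*n/(-283 + W) (F(W, n) = (n + n)/(W - 283) = (2*n)/(-283 + W) = 2*n/(-283 + W))
h = 265821/632138 (h = -265821/2/(-316069) = -265821/2*(-1/316069) = 265821/632138 ≈ 0.42051)
(M + h) + (85956 - F(-411, 72)) = (-65708 + 265821/632138) + (85956 - 2*72/(-283 - 411)) = -41536257883/632138 + (85956 - 2*72/(-694)) = -41536257883/632138 + (85956 - 2*72*(-1)/694) = -41536257883/632138 + (85956 - 1*(-72/347)) = -41536257883/632138 + (85956 + 72/347) = -41536257883/632138 + 29826804/347 = 4441574741551/219351886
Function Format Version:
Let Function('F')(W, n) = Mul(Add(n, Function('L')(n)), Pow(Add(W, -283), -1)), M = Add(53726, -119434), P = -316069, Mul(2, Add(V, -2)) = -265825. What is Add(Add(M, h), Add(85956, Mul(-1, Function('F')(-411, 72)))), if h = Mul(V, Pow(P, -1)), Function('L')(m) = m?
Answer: Rational(4441574741551, 219351886) ≈ 20249.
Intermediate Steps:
V = Rational(-265821, 2) (V = Add(2, Mul(Rational(1, 2), -265825)) = Add(2, Rational(-265825, 2)) = Rational(-265821, 2) ≈ -1.3291e+5)
M = -65708
Function('F')(W, n) = Mul(2, n, Pow(Add(-283, W), -1)) (Function('F')(W, n) = Mul(Add(n, n), Pow(Add(W, -283), -1)) = Mul(Mul(2, n), Pow(Add(-283, W), -1)) = Mul(2, n, Pow(Add(-283, W), -1)))
h = Rational(265821, 632138) (h = Mul(Rational(-265821, 2), Pow(-316069, -1)) = Mul(Rational(-265821, 2), Rational(-1, 316069)) = Rational(265821, 632138) ≈ 0.42051)
Add(Add(M, h), Add(85956, Mul(-1, Function('F')(-411, 72)))) = Add(Add(-65708, Rational(265821, 632138)), Add(85956, Mul(-1, Mul(2, 72, Pow(Add(-283, -411), -1))))) = Add(Rational(-41536257883, 632138), Add(85956, Mul(-1, Mul(2, 72, Pow(-694, -1))))) = Add(Rational(-41536257883, 632138), Add(85956, Mul(-1, Mul(2, 72, Rational(-1, 694))))) = Add(Rational(-41536257883, 632138), Add(85956, Mul(-1, Rational(-72, 347)))) = Add(Rational(-41536257883, 632138), Add(85956, Rational(72, 347))) = Add(Rational(-41536257883, 632138), Rational(29826804, 347)) = Rational(4441574741551, 219351886)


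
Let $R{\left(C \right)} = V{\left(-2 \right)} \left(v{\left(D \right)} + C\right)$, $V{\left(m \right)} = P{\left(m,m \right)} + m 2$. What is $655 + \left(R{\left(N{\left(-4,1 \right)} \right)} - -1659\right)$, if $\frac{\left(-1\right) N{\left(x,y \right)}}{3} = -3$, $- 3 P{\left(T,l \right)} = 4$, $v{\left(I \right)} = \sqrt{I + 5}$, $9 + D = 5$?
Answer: $\frac{6782}{3} \approx 2260.7$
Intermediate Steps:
$D = -4$ ($D = -9 + 5 = -4$)
$v{\left(I \right)} = \sqrt{5 + I}$
$P{\left(T,l \right)} = - \frac{4}{3}$ ($P{\left(T,l \right)} = \left(- \frac{1}{3}\right) 4 = - \frac{4}{3}$)
$N{\left(x,y \right)} = 9$ ($N{\left(x,y \right)} = \left(-3\right) \left(-3\right) = 9$)
$V{\left(m \right)} = - \frac{4}{3} + 2 m$ ($V{\left(m \right)} = - \frac{4}{3} + m 2 = - \frac{4}{3} + 2 m$)
$R{\left(C \right)} = - \frac{16}{3} - \frac{16 C}{3}$ ($R{\left(C \right)} = \left(- \frac{4}{3} + 2 \left(-2\right)\right) \left(\sqrt{5 - 4} + C\right) = \left(- \frac{4}{3} - 4\right) \left(\sqrt{1} + C\right) = - \frac{16 \left(1 + C\right)}{3} = - \frac{16}{3} - \frac{16 C}{3}$)
$655 + \left(R{\left(N{\left(-4,1 \right)} \right)} - -1659\right) = 655 - - \frac{4817}{3} = 655 + \left(\left(- \frac{16}{3} - 48\right) + 1659\right) = 655 + \left(- \frac{160}{3} + 1659\right) = 655 + \frac{4817}{3} = \frac{6782}{3}$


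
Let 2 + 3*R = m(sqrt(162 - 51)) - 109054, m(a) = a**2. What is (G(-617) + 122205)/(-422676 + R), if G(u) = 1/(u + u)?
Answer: -150800969/566394894 ≈ -0.26625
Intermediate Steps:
R = -36315 (R = -2/3 + ((sqrt(162 - 51))**2 - 109054)/3 = -2/3 + ((sqrt(111))**2 - 109054)/3 = -2/3 + (111 - 109054)/3 = -2/3 + (1/3)*(-108943) = -2/3 - 108943/3 = -36315)
G(u) = 1/(2*u)
(G(-617) + 122205)/(-422676 + R) = ((1/2)/(-617) + 122205)/(-422676 - 36315) = ((1/2)*(-1/617) + 122205)/(-458991) = (-1/1234 + 122205)*(-1/458991) = (150800969/1234)*(-1/458991) = -150800969/566394894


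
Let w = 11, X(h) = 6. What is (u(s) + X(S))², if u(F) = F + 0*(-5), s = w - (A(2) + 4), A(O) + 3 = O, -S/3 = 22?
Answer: 196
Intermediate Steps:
S = -66 (S = -3*22 = -66)
A(O) = -3 + O
s = 8 (s = 11 - ((-3 + 2) + 4) = 11 - (-1 + 4) = 11 - 1*3 = 11 - 3 = 8)
u(F) = F (u(F) = F + 0 = F)
(u(s) + X(S))² = (8 + 6)² = 14² = 196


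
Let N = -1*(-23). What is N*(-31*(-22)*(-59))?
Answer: -925474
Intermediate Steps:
N = 23
N*(-31*(-22)*(-59)) = 23*(-31*(-22)*(-59)) = 23*(682*(-59)) = 23*(-40238) = -925474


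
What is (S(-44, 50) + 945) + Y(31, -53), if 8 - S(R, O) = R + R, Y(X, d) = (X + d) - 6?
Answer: 1013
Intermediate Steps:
Y(X, d) = -6 + X + d
S(R, O) = 8 - 2*R (S(R, O) = 8 - (R + R) = 8 - 2*R)
(S(-44, 50) + 945) + Y(31, -53) = ((8 - 2*(-44)) + 945) + (-6 + 31 - 53) = ((8 + 88) + 945) - 28 = (96 + 945) - 28 = 1041 - 28 = 1013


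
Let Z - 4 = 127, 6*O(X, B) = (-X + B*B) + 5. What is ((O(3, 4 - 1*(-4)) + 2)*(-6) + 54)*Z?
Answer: -3144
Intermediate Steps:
O(X, B) = ⅚ - X/6 + B²/6 (O(X, B) = ((-X + B*B) + 5)/6 = ((-X + B²) + 5)/6 = ((B² - X) + 5)/6 = (5 + B² - X)/6 = ⅚ - X/6 + B²/6)
Z = 131 (Z = 4 + 127 = 131)
((O(3, 4 - 1*(-4)) + 2)*(-6) + 54)*Z = (((⅚ - ⅙*3 + (4 - 1*(-4))²/6) + 2)*(-6) + 54)*131 = (((⅚ - ½ + (4 + 4)²/6) + 2)*(-6) + 54)*131 = (((⅚ - ½ + (⅙)*8²) + 2)*(-6) + 54)*131 = (((⅚ - ½ + (⅙)*64) + 2)*(-6) + 54)*131 = (((⅚ - ½ + 32/3) + 2)*(-6) + 54)*131 = ((11 + 2)*(-6) + 54)*131 = (13*(-6) + 54)*131 = (-78 + 54)*131 = -24*131 = -3144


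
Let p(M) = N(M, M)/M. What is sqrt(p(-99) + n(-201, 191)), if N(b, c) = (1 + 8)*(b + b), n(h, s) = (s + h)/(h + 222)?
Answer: 4*sqrt(483)/21 ≈ 4.1861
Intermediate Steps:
n(h, s) = (h + s)/(222 + h)
N(b, c) = 18*b (N(b, c) = 9*(2*b) = 18*b)
p(M) = 18 (p(M) = (18*M)/M = 18)
sqrt(p(-99) + n(-201, 191)) = sqrt(18 + (-201 + 191)/(222 - 201)) = sqrt(18 - 10/21) = sqrt(368/21) = 4*sqrt(483)/21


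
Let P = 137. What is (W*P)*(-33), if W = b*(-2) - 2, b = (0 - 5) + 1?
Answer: -27126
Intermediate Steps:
b = -4 (b = -5 + 1 = -4)
W = 6 (W = -4*(-2) - 2 = 8 - 2 = 6)
(W*P)*(-33) = (6*137)*(-33) = 822*(-33) = -27126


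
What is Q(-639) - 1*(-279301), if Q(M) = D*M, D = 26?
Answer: 262687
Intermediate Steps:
Q(M) = 26*M
Q(-639) - 1*(-279301) = 26*(-639) - 1*(-279301) = -16614 + 279301 = 262687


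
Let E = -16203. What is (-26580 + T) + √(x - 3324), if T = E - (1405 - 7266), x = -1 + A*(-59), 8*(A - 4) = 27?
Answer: -36922 + I*√60162/4 ≈ -36922.0 + 61.32*I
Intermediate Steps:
A = 59/8 (A = 4 + (⅛)*27 = 4 + 27/8 = 59/8 ≈ 7.3750)
x = -3489/8 (x = -1 + (59/8)*(-59) = -1 - 3481/8 = -3489/8 ≈ -436.13)
T = -10342 (T = -16203 - (1405 - 7266) = -16203 - 1*(-5861) = -16203 + 5861 = -10342)
(-26580 + T) + √(x - 3324) = (-26580 - 10342) + √(-3489/8 - 3324) = -36922 + √(-30081/8) = -36922 + I*√60162/4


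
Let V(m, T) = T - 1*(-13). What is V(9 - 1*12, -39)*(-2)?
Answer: 52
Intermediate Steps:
V(m, T) = 13 + T (V(m, T) = T + 13 = 13 + T)
V(9 - 1*12, -39)*(-2) = (13 - 39)*(-2) = -26*(-2) = 52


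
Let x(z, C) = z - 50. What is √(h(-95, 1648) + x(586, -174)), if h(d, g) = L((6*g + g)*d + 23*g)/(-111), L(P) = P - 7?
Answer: √124044609/111 ≈ 100.34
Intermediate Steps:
x(z, C) = -50 + z
L(P) = -7 + P
h(d, g) = 7/111 - 23*g/111 - 7*d*g/111 (h(d, g) = (-7 + ((6*g + g)*d + 23*g))/(-111) = (-7 + ((7*g)*d + 23*g))*(-1/111) = (-7 + (7*d*g + 23*g))*(-1/111) = (-7 + (23*g + 7*d*g))*(-1/111) = (-7 + 23*g + 7*d*g)*(-1/111) = 7/111 - 23*g/111 - 7*d*g/111)
√(h(-95, 1648) + x(586, -174)) = √((7/111 - 1/111*1648*(23 + 7*(-95))) + (-50 + 586)) = √((7/111 - 1/111*1648*(23 - 665)) + 536) = √((7/111 - 1/111*1648*(-642)) + 536) = √((7/111 + 352672/37) + 536) = √(1058023/111 + 536) = √(1117519/111) = √124044609/111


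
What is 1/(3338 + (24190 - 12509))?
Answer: 1/15019 ≈ 6.6582e-5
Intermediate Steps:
1/(3338 + (24190 - 12509)) = 1/(3338 + 11681) = 1/15019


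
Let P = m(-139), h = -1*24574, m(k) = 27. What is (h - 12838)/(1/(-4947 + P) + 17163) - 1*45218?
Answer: -3818480569102/84441959 ≈ -45220.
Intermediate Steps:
h = -24574
P = 27
(h - 12838)/(1/(-4947 + P) + 17163) - 1*45218 = (-24574 - 12838)/(1/(-4947 + 27) + 17163) - 1*45218 = -37412/(1/(-4920) + 17163) - 45218 = -37412/(-1/4920 + 17163) - 45218 = -37412/84441959/4920 - 45218 = -37412*4920/84441959 - 45218 = -184067040/84441959 - 45218 = -3818480569102/84441959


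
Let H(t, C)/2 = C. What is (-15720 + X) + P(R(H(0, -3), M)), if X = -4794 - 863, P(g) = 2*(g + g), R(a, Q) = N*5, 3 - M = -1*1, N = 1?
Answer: -21357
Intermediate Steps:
H(t, C) = 2*C
M = 4 (M = 3 - (-1) = 3 - 1*(-1) = 3 + 1 = 4)
R(a, Q) = 5 (R(a, Q) = 1*5 = 5)
P(g) = 4*g (P(g) = 2*(2*g) = 4*g)
X = -5657
(-15720 + X) + P(R(H(0, -3), M)) = (-15720 - 5657) + 4*5 = -21377 + 20 = -21357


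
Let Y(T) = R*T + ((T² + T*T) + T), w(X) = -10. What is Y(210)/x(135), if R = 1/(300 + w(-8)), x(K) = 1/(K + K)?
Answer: 692255970/29 ≈ 2.3871e+7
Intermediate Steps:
x(K) = 1/(2*K)
R = 1/290 (R = 1/(300 - 10) = 1/290 ≈ 0.0034483)
Y(T) = 2*T² + 291*T/290 (Y(T) = T/290 + ((T² + T*T) + T) = T/290 + ((T² + T²) + T) = T/290 + (2*T² + T) = T/290 + (T + 2*T²) = 2*T² + 291*T/290)
Y(210)/x(135) = ((1/290)*210*(291 + 580*210))/(((½)/135)) = ((1/290)*210*(291 + 121800))/(((½)*(1/135))) = ((1/290)*210*122091)/(1/270) = (2563911/29)*270 = 692255970/29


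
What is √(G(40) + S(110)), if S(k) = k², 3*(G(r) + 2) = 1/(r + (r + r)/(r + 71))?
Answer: √61791786610/2260 ≈ 109.99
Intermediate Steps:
G(r) = -2 + 1/(3*(r + 2*r/(71 + r))) (G(r) = -2 + 1/(3*(r + (r + r)/(r + 71))) = -2 + 1/(3*(r + (2*r)/(71 + r))) = -2 + 1/(3*(r + 2*r/(71 + r))))
√(G(40) + S(110)) = √((⅓)*(71 - 437*40 - 6*40²)/(40*(73 + 40)) + 110²) = √((⅓)*(1/40)*(71 - 17480 - 6*1600)/113 + 12100) = √((⅓)*(1/40)*(1/113)*(71 - 17480 - 9600) + 12100) = √((⅓)*(1/40)*(1/113)*(-27009) + 12100) = √(-9003/4520 + 12100) = √(54682997/4520) = √61791786610/2260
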